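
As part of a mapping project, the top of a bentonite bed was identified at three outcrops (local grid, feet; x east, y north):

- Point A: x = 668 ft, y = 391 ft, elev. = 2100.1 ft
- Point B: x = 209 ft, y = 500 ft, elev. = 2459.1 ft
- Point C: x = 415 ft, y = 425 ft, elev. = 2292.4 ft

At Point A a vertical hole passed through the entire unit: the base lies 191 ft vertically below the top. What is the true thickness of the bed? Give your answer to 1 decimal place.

Two edge vectors: Point A→Point B = (-459, 109, 359), Point A→Point C = (-253, 34, 192.3).
Normal n = (Point A→Point B) × (Point A→Point C) = (8754.7, -2561.3, 11971).
So ∂z/∂x = −n_x/n_z = −0.73133 and ∂z/∂y = −n_y/n_z = 0.21396.
|∇z| = √(a²+b²) = 0.76198, so dip δ = arctan(0.76198) = 37.31°.
True thickness = vertical thickness × cos δ = 191 × cos 37.31° = 151.9 ft.

151.9 ft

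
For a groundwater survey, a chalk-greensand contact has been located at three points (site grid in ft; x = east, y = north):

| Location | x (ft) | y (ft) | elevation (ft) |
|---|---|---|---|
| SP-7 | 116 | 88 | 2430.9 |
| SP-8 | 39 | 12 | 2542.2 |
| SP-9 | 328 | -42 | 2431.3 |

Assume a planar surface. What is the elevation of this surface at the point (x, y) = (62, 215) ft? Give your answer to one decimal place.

2345.9 ft

Let the plane be z = a·x + b·y + c.
SP-8−SP-7: −77a − 76b = 111.3;  SP-9−SP-7: 212a − 130b = 0.4.
Solving gives a = −0.55274, b = −0.90446.
Then c = 2430.9 − a·116 − b·88 = 2574.61.
At (62, 215): z = −34.3 − 194.5 + 2574.61 = 2345.9 ft.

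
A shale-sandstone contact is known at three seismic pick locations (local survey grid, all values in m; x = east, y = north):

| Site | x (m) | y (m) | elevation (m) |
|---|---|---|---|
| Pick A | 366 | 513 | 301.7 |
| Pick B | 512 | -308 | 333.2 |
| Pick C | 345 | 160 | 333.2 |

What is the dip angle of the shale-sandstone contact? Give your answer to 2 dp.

12.82°

Two edge vectors: Pick A→Pick B = (146, -821, 31.5), Pick A→Pick C = (-21, -353, 31.5).
Normal n = (Pick A→Pick B) × (Pick A→Pick C) = (-14742, -5260.5, -68779).
So ∂z/∂x = −n_x/n_z = −0.21434 and ∂z/∂y = −n_y/n_z = −0.07648.
Gradient magnitude |∇z| = √(a² + b²) = √(0.04594 + 0.00585) = 0.22758.
True dip = arctan(0.22758) = 12.82°, dipping toward ENE (azimuth ≈ 070°).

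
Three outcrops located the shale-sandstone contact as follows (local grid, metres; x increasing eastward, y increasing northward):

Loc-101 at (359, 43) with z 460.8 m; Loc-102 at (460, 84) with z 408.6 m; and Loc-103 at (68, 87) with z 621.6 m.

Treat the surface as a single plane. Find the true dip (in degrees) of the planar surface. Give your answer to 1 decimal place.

28.7°

Let the plane be z = a·x + b·y + c.
Loc-102−Loc-101: 101a + 41b = −52.2;  Loc-103−Loc-101: −291a + 44b = 160.8.
Solving gives a = −0.54288, b = 0.06416.
Gradient magnitude |∇z| = √(a² + b²) = √(0.29471 + 0.00412) = 0.54665.
True dip = arctan(0.54665) = 28.7°, dipping toward E (azimuth ≈ 097°).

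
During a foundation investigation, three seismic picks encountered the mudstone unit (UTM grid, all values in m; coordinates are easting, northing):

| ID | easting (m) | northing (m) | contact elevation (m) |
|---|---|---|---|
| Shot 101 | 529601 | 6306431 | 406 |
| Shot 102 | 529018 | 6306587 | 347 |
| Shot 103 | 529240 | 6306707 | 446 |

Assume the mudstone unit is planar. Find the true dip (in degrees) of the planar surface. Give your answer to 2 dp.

25.54°

Two edge vectors: Shot 101→Shot 102 = (-583, 156, -59), Shot 101→Shot 103 = (-361, 276, 40).
Normal n = (Shot 101→Shot 102) × (Shot 101→Shot 103) = (22524, 44619, -104592).
So ∂z/∂easting = −n_x/n_z = 0.21535 and ∂z/∂northing = −n_y/n_z = 0.42660.
Gradient magnitude |∇z| = √(a² + b²) = √(0.04638 + 0.18199) = 0.47787.
True dip = arctan(0.47787) = 25.54°, dipping toward SSW (azimuth ≈ 207°).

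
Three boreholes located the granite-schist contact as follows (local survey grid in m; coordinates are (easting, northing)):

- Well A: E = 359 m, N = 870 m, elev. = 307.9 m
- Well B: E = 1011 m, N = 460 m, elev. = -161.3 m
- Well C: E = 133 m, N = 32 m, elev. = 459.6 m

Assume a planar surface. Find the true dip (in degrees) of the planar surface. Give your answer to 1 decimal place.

35.5°

Let the plane be z = a·E + b·N + c.
Well B−Well A: 652a − 410b = −469.2;  Well C−Well A: −226a − 838b = 151.7.
Solving gives a = −0.71261, b = 0.01116.
Gradient magnitude |∇z| = √(a² + b²) = √(0.50782 + 0.00012) = 0.71270.
True dip = arctan(0.71270) = 35.5°, dipping toward E (azimuth ≈ 091°).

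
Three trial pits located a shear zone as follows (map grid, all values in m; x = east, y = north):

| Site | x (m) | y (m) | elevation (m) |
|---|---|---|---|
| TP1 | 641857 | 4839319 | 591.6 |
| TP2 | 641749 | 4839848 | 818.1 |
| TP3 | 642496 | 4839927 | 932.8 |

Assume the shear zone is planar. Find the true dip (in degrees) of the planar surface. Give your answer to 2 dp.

24.80°

Two edge vectors: TP1→TP2 = (-108, 529, 226.5), TP1→TP3 = (639, 608, 341.2).
Normal n = (TP1→TP2) × (TP1→TP3) = (42782.8, 181583.1, -403695).
So ∂z/∂x = −n_x/n_z = 0.10598 and ∂z/∂y = −n_y/n_z = 0.44980.
Gradient magnitude |∇z| = √(a² + b²) = √(0.01123 + 0.20232) = 0.46212.
True dip = arctan(0.46212) = 24.80°, dipping toward SSW (azimuth ≈ 193°).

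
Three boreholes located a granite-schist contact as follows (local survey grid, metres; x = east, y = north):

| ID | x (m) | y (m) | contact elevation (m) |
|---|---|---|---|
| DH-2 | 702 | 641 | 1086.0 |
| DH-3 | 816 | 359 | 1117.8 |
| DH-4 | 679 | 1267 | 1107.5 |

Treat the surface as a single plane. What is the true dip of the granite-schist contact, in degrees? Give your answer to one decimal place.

Two edge vectors: DH-2→DH-3 = (114, -282, 31.8), DH-2→DH-4 = (-23, 626, 21.5).
Normal n = (DH-2→DH-3) × (DH-2→DH-4) = (-25969.8, -3182.4, 64878).
So ∂z/∂x = −n_x/n_z = 0.40029 and ∂z/∂y = −n_y/n_z = 0.04905.
Gradient magnitude |∇z| = √(a² + b²) = √(0.16023 + 0.00241) = 0.40328.
True dip = arctan(0.40328) = 22.0°, dipping toward W (azimuth ≈ 263°).

22.0°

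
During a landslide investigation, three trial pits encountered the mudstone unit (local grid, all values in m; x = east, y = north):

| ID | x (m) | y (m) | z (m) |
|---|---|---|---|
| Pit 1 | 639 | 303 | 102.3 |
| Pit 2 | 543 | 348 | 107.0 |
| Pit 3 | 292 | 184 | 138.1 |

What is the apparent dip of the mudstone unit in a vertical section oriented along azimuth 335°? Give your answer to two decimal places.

Let the plane be z = a·x + b·y + c.
Pit 2−Pit 1: −96a + 45b = 4.7;  Pit 3−Pit 1: −347a − 119b = 35.8.
Solving gives a = −0.08027, b = −0.06679.
Unit vector along 335° is (sin 335°, cos 335°) = (-0.4226, 0.9063).
Slope in that direction = a·(-0.4226) + b·(0.9063) = −0.02661.
Apparent dip = arctan|0.02661| = 1.52° (true dip is 6.0°, so apparent ≤ true as expected).

1.52°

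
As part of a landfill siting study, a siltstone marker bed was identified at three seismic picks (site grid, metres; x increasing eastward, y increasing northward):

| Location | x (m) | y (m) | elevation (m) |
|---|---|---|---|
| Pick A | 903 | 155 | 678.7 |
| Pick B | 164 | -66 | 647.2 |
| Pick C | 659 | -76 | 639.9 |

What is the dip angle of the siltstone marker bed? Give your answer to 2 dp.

Let the plane be z = a·x + b·y + c.
Pick B−Pick A: −739a − 221b = −31.5;  Pick C−Pick A: −244a − 231b = −38.8.
Solving gives a = −0.01112, b = 0.17971.
Gradient magnitude |∇z| = √(a² + b²) = √(0.00012 + 0.03229) = 0.18005.
True dip = arctan(0.18005) = 10.21°, dipping toward S (azimuth ≈ 176°).

10.21°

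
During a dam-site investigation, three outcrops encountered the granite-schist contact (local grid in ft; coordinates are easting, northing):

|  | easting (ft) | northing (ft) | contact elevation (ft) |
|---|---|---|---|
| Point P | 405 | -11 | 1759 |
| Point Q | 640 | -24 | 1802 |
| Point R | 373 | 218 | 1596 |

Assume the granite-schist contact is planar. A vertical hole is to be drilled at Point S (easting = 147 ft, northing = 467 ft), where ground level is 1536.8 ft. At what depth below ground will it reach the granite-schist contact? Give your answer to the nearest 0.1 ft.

145.7 ft

Two edge vectors: Point P→Point Q = (235, -13, 43), Point P→Point R = (-32, 229, -163).
Normal n = (Point P→Point Q) × (Point P→Point R) = (-7728, 36929, 53399).
So ∂z/∂easting = −n_x/n_z = 0.14472 and ∂z/∂northing = −n_y/n_z = −0.69157.
Intercept c from Point P: 1759 − 58.61 − 7.61 = 1692.78.
At (147, 467): z_contact = 21.27 − 322.96 + 1692.78 = 1391.09 ft.
Depth below ground = 1536.8 − 1391.09 = 145.7 ft.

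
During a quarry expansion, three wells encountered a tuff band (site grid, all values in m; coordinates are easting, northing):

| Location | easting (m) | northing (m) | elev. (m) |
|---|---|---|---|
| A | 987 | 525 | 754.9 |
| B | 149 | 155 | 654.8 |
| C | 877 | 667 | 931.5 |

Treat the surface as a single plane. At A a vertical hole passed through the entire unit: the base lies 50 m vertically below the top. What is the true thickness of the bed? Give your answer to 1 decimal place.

34.6 m

Let the plane be z = a·easting + b·northing + c.
B−A: −838a − 370b = −100.1;  C−A: −110a + 142b = 176.6.
Solving gives a = −0.32016, b = 0.99565.
|∇z| = √(a²+b²) = 1.04586, so dip δ = arctan(1.04586) = 46.28°.
True thickness = vertical thickness × cos δ = 50 × cos 46.28° = 34.6 m.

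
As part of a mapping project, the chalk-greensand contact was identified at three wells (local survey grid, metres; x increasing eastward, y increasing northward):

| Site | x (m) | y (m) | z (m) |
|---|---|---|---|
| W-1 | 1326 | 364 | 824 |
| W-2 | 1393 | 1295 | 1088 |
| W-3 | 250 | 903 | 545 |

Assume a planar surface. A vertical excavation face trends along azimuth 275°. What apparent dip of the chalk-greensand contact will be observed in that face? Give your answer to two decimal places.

Let the plane be z = a·x + b·y + c.
W-2−W-1: 67a + 931b = 264;  W-3−W-1: −1076a + 539b = −279.
Solving gives a = 0.38738, b = 0.25569.
Unit vector along 275° is (sin 275°, cos 275°) = (-0.9962, 0.0872).
Slope in that direction = a·(-0.9962) + b·(0.0872) = −0.36362.
Apparent dip = arctan|0.36362| = 19.98° (true dip is 24.9°, so apparent ≤ true as expected).

19.98°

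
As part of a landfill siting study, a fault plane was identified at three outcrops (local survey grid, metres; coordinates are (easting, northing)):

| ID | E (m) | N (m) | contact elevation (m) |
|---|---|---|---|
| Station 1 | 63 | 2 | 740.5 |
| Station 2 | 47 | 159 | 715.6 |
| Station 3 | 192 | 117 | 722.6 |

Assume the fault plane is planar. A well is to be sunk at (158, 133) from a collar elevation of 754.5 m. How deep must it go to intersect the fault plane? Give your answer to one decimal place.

34.5 m

Two edge vectors: Station 1→Station 2 = (-16, 157, -24.9), Station 1→Station 3 = (129, 115, -17.9).
Normal n = (Station 1→Station 2) × (Station 1→Station 3) = (53.2, -3498.5, -22093).
So ∂z/∂E = −n_x/n_z = 0.00241 and ∂z/∂N = −n_y/n_z = −0.15835.
Intercept c from Station 1: 740.5 − 0.15 + 0.32 = 740.67.
At (158, 133): z_contact = 0.38 − 21.06 + 740.67 = 719.98 m.
Depth below ground = 754.5 − 719.98 = 34.5 m.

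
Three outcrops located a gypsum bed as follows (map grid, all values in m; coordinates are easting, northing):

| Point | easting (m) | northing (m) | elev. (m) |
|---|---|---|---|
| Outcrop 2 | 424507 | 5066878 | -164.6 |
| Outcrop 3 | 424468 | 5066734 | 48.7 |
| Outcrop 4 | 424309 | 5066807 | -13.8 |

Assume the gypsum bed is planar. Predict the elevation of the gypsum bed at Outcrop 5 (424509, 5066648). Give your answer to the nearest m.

Two edge vectors: Outcrop 2→Outcrop 3 = (-39, -144, 213.3), Outcrop 2→Outcrop 4 = (-198, -71, 150.8).
Normal n = (Outcrop 2→Outcrop 3) × (Outcrop 2→Outcrop 4) = (-6570.9, -36352.2, -25743).
So ∂z/∂easting = −n_x/n_z = −0.25524997 and ∂z/∂northing = −n_y/n_z = −1.41211980.
Intercept c from Outcrop 2: -164.6 + 108355.40 + 7155038.75 = 7263229.55.
At (424509, 5066648): z = −108355.9 − 7154714.0 + 7263229.55 = 159.7 m.

160 m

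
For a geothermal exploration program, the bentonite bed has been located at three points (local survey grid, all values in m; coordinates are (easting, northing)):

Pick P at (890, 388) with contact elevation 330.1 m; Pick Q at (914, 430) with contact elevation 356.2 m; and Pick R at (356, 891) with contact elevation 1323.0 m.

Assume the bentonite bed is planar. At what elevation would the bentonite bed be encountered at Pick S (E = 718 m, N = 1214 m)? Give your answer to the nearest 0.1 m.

Two edge vectors: Pick P→Pick Q = (24, 42, 26.1), Pick P→Pick R = (-534, 503, 992.9).
Normal n = (Pick P→Pick Q) × (Pick P→Pick R) = (28573.5, -37767, 34500).
So ∂z/∂E = −n_x/n_z = −0.828217 and ∂z/∂N = −n_y/n_z = 1.094696.
Intercept c from Pick P: 330.1 + 737.11 − 424.74 = 642.47.
At (718, 1214): z = −594.7 + 1329.0 + 642.47 = 1376.8 m.

1376.8 m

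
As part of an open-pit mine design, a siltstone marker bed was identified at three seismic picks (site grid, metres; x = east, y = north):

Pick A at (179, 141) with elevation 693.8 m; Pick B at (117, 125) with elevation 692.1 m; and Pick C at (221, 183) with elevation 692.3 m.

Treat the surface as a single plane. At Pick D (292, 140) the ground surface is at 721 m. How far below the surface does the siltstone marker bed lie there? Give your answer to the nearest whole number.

22 m

Let the plane be z = a·x + b·y + c.
Pick B−Pick A: −62a − 16b = −1.7;  Pick C−Pick A: 42a + 42b = −1.5.
Solving gives a = 0.04938, b = −0.08509.
Then c = 693.8 − a·179 − b·141 = 696.96.
At (292, 140): z_contact = 14.4 − 11.9 + 696.96 = 699.5 m.
Depth below ground = 721 − 699.5 = 22 m.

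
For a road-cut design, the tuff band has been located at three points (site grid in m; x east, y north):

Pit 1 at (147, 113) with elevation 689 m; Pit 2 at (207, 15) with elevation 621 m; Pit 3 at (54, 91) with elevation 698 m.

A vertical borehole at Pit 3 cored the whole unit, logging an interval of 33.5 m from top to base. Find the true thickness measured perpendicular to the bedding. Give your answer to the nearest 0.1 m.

Let the plane be z = a·x + b·y + c.
Pit 2−Pit 1: 60a − 98b = −68;  Pit 3−Pit 1: −93a − 22b = 9.
Solving gives a = −0.22791, b = 0.55434.
|∇z| = √(a²+b²) = 0.59936, so dip δ = arctan(0.59936) = 30.94°.
True thickness = vertical thickness × cos δ = 33.5 × cos 30.94° = 28.7 m.

28.7 m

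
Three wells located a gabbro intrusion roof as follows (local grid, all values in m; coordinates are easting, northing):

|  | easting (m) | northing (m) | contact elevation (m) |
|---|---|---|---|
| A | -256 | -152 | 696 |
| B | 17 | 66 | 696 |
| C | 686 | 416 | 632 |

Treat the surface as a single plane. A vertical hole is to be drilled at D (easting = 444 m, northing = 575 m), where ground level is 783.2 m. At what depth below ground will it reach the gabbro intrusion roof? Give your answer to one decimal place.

28.8 m

Let the plane be z = a·easting + b·northing + c.
B−A: 273a + 218b = 0;  C−A: 942a + 568b = −64.
Solving gives a = −0.27742, b = 0.34741.
Then c = 696 − a·-256 − b·-152 = 677.79.
At (444, 575): z_contact = −123.17 + 199.76 + 677.79 = 754.37 m.
Depth below ground = 783.2 − 754.37 = 28.8 m.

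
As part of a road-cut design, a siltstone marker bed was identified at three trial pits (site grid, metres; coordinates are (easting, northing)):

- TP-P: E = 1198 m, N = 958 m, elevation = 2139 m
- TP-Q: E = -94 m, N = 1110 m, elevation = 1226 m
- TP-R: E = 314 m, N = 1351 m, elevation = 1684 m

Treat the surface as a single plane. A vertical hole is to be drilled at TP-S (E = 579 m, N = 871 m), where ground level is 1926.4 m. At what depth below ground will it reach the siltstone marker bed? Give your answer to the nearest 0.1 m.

318.7 m

Let the plane be z = a·E + b·N + c.
TP-Q−TP-P: −1292a + 152b = −913;  TP-R−TP-P: −884a + 393b = −455.
Solving gives a = 0.775732, b = 0.587143.
Then c = 2139 − a·1198 − b·958 = 647.19.
At (579, 871): z_contact = 449.15 + 511.40 + 647.19 = 1607.74 m.
Depth below ground = 1926.4 − 1607.74 = 318.7 m.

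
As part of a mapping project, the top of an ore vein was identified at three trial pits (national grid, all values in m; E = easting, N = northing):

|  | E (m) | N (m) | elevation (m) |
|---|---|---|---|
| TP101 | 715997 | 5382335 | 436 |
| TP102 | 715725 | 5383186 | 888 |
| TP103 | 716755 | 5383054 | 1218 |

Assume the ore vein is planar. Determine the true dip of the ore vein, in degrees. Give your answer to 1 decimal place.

37.8°

Two edge vectors: TP101→TP102 = (-272, 851, 452), TP101→TP103 = (758, 719, 782).
Normal n = (TP101→TP102) × (TP101→TP103) = (340494, 555320, -840626).
So ∂z/∂E = −n_x/n_z = 0.40505 and ∂z/∂N = −n_y/n_z = 0.66060.
Gradient magnitude |∇z| = √(a² + b²) = √(0.16406 + 0.43640) = 0.77489.
True dip = arctan(0.77489) = 37.8°, dipping toward SSW (azimuth ≈ 212°).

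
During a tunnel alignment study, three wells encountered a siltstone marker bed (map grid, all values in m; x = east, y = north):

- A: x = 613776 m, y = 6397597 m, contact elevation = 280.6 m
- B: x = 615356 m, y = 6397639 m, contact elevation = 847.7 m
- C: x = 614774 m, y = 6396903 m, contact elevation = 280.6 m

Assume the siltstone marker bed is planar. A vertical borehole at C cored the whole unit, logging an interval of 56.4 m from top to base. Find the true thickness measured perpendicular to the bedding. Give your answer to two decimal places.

Let the plane be z = a·x + b·y + c.
B−A: 1580a + 42b = 567.1;  C−A: 998a − 694b = 0.
Solving gives a = 0.34571, b = 0.49714.
|∇z| = √(a²+b²) = 0.60553, so dip δ = arctan(0.60553) = 31.20°.
True thickness = vertical thickness × cos δ = 56.4 × cos 31.20° = 48.24 m.

48.24 m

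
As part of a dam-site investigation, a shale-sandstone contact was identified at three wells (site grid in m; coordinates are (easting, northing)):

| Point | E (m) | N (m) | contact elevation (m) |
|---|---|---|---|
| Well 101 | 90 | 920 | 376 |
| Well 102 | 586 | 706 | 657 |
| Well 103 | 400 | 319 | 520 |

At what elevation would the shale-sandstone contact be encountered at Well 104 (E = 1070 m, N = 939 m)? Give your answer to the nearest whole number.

Two edge vectors: Well 101→Well 102 = (496, -214, 281), Well 101→Well 103 = (310, -601, 144).
Normal n = (Well 101→Well 102) × (Well 101→Well 103) = (138065, 15686, -231756).
So ∂z/∂E = −n_x/n_z = 0.59573 and ∂z/∂N = −n_y/n_z = 0.06768.
Intercept c from Well 101: 376 − 53.62 − 62.27 = 260.12.
At (1070, 939): z = 637.4 + 63.6 + 260.12 = 961.1 m.

961 m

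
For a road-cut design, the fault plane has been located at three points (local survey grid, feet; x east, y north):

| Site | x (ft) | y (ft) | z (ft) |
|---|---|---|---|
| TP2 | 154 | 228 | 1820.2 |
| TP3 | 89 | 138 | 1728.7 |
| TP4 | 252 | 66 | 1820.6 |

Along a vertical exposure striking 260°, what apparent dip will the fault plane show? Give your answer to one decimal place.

39.9°

Two edge vectors: TP2→TP3 = (-65, -90, -91.5), TP2→TP4 = (98, -162, 0.4).
Normal n = (TP2→TP3) × (TP2→TP4) = (-14859, -8941, 19350).
So ∂z/∂x = −n_x/n_z = 0.76791 and ∂z/∂y = −n_y/n_z = 0.46207.
Unit vector along 260° is (sin 260°, cos 260°) = (-0.9848, -0.1736).
Slope in that direction = a·(-0.9848) + b·(-0.1736) = −0.83648.
Apparent dip = arctan|0.83648| = 39.9° (true dip is 41.9°, so apparent ≤ true as expected).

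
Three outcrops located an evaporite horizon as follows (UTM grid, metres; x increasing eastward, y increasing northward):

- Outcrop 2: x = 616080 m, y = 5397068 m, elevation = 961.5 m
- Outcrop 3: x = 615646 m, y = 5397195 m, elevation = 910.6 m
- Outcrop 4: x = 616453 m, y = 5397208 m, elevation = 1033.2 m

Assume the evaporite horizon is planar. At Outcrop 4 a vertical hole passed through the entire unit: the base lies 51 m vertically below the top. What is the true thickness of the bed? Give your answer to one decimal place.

Let the plane be z = a·x + b·y + c.
Outcrop 3−Outcrop 2: −434a + 127b = −50.9;  Outcrop 4−Outcrop 2: 373a + 140b = 71.7.
Solving gives a = 0.15011, b = 0.11220.
|∇z| = √(a²+b²) = 0.18741, so dip δ = arctan(0.18741) = 10.61°.
True thickness = vertical thickness × cos δ = 51 × cos 10.61° = 50.1 m.

50.1 m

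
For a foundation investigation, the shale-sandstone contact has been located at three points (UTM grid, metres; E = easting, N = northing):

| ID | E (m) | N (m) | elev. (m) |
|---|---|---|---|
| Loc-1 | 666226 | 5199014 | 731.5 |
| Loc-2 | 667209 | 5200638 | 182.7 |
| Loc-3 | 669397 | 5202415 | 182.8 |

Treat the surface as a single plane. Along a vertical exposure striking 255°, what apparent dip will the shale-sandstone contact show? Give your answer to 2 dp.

19.26°

Let the plane be z = a·E + b·N + c.
Loc-2−Loc-1: 983a + 1624b = −548.8;  Loc-3−Loc-1: 3171a + 3401b = −548.7.
Solving gives a = 0.53992, b = −0.66474.
Unit vector along 255° is (sin 255°, cos 255°) = (-0.9659, -0.2588).
Slope in that direction = a·(-0.9659) + b·(-0.2588) = −0.34948.
Apparent dip = arctan|0.34948| = 19.26° (true dip is 40.6°, so apparent ≤ true as expected).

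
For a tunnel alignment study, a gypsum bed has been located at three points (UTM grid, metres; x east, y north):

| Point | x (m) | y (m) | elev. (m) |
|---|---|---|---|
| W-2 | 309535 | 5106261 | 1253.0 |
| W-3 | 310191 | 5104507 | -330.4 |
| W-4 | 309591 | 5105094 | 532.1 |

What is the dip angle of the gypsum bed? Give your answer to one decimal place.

46.3°

Let the plane be z = a·x + b·y + c.
W-3−W-2: 656a − 1754b = −1583.4;  W-4−W-2: 56a − 1167b = −720.9.
Solving gives a = −0.87419, b = 0.57579.
Gradient magnitude |∇z| = √(a² + b²) = √(0.76420 + 0.33153) = 1.04677.
True dip = arctan(1.04677) = 46.3°, dipping toward ESE (azimuth ≈ 123°).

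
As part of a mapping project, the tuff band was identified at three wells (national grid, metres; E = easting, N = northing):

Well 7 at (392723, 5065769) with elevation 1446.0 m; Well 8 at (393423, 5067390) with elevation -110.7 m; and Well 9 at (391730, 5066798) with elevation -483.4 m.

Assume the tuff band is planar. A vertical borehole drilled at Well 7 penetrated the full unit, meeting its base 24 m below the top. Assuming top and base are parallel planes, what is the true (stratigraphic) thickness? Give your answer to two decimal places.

Two edge vectors: Well 7→Well 8 = (700, 1621, -1556.7), Well 7→Well 9 = (-993, 1029, -1929.4).
Normal n = (Well 7→Well 8) × (Well 7→Well 9) = (-1525713.1, 2896383.1, 2329953).
So ∂z/∂E = −n_x/n_z = 0.65483 and ∂z/∂N = −n_y/n_z = −1.24311.
|∇z| = √(a²+b²) = 1.40503, so dip δ = arctan(1.40503) = 54.56°.
True thickness = vertical thickness × cos δ = 24 × cos 54.56° = 13.92 m.

13.92 m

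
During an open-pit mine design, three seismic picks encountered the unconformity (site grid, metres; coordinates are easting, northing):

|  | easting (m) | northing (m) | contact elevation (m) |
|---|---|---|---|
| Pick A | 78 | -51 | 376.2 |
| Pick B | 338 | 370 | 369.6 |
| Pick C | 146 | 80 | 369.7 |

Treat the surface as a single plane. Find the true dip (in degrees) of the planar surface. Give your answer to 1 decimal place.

Let the plane be z = a·easting + b·northing + c.
Pick B−Pick A: 260a + 421b = −6.6;  Pick C−Pick A: 68a + 131b = −6.5.
Solving gives a = 0.34461, b = −0.22850.
Gradient magnitude |∇z| = √(a² + b²) = √(0.11875 + 0.05221) = 0.41348.
True dip = arctan(0.41348) = 22.5°, dipping toward WNW (azimuth ≈ 304°).

22.5°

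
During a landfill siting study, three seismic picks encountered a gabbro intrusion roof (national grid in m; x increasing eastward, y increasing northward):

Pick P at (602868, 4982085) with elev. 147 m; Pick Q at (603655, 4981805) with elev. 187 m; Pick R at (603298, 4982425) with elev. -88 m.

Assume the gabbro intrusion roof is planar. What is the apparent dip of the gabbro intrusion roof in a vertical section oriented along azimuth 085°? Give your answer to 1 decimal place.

10.2°

Two edge vectors: Pick P→Pick Q = (787, -280, 40), Pick P→Pick R = (430, 340, -235).
Normal n = (Pick P→Pick Q) × (Pick P→Pick R) = (52200, 202145, 387980).
So ∂z/∂x = −n_x/n_z = −0.13454 and ∂z/∂y = −n_y/n_z = −0.52102.
Unit vector along 085° is (sin 85°, cos 85°) = (0.9962, 0.0872).
Slope in that direction = a·(0.9962) + b·(0.0872) = −0.17944.
Apparent dip = arctan|0.17944| = 10.2° (true dip is 28.3°, so apparent ≤ true as expected).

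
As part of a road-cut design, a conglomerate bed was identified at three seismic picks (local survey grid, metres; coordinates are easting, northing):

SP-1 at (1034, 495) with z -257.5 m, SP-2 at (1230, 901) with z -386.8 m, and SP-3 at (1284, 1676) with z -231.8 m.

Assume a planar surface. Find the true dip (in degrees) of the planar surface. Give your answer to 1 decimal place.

Two edge vectors: SP-1→SP-2 = (196, 406, -129.3), SP-1→SP-3 = (250, 1181, 25.7).
Normal n = (SP-1→SP-2) × (SP-1→SP-3) = (163137.5, -37362.2, 129976).
So ∂z/∂easting = −n_x/n_z = −1.25514 and ∂z/∂northing = −n_y/n_z = 0.28745.
Gradient magnitude |∇z| = √(a² + b²) = √(1.57537 + 0.08263) = 1.28763.
True dip = arctan(1.28763) = 52.2°, dipping toward ESE (azimuth ≈ 103°).

52.2°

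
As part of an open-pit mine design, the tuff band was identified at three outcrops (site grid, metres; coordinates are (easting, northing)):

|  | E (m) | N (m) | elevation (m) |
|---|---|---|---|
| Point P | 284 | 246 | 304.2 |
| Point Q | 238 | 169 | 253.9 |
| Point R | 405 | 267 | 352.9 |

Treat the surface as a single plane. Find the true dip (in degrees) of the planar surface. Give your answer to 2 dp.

Two edge vectors: Point P→Point Q = (-46, -77, -50.3), Point P→Point R = (121, 21, 48.7).
Normal n = (Point P→Point Q) × (Point P→Point R) = (-2693.6, -3846.1, 8351).
So ∂z/∂E = −n_x/n_z = 0.32255 and ∂z/∂N = −n_y/n_z = 0.46056.
Gradient magnitude |∇z| = √(a² + b²) = √(0.10404 + 0.21211) = 0.56227.
True dip = arctan(0.56227) = 29.35°, dipping toward SW (azimuth ≈ 215°).

29.35°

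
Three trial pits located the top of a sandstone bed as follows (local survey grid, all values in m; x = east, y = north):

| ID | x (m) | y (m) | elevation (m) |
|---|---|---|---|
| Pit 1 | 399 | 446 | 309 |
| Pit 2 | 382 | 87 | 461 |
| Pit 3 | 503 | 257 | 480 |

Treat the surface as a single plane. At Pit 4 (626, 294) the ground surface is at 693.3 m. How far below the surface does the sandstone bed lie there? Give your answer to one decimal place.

131.3 m

Let the plane be z = a·x + b·y + c.
Pit 2−Pit 1: −17a − 359b = 152;  Pit 3−Pit 1: 104a − 189b = 171.
Solving gives a = 0.80547, b = −0.46154.
Then c = 309 − a·399 − b·446 = 193.46.
At (626, 294): z_contact = 504.22 − 135.69 + 193.46 = 562.00 m.
Depth below ground = 693.3 − 562.00 = 131.3 m.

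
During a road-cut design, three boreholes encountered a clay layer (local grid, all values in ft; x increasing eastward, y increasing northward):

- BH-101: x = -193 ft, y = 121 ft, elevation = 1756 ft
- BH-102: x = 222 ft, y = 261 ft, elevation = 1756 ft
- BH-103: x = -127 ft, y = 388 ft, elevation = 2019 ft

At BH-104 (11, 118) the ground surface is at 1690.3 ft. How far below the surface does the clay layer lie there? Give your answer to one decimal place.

11.5 ft

Two edge vectors: BH-101→BH-102 = (415, 140, 0), BH-101→BH-103 = (66, 267, 263).
Normal n = (BH-101→BH-102) × (BH-101→BH-103) = (36820, -109145, 101565).
So ∂z/∂x = −n_x/n_z = −0.36253 and ∂z/∂y = −n_y/n_z = 1.07463.
Intercept c from BH-101: 1756 − 69.97 − 130.03 = 1556.00.
At (11, 118): z_contact = −3.99 + 126.81 + 1556.00 = 1678.82 ft.
Depth below ground = 1690.3 − 1678.82 = 11.5 ft.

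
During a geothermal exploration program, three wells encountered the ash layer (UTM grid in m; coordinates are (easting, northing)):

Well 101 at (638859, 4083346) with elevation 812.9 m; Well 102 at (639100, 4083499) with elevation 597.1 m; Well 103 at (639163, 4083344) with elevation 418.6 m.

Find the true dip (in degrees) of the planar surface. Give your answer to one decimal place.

55.2°

Let the plane be z = a·E + b·N + c.
Well 102−Well 101: 241a + 153b = −215.8;  Well 103−Well 101: 304a − 2b = −394.3.
Solving gives a = −1.29292, b = 0.62610.
Gradient magnitude |∇z| = √(a² + b²) = √(1.67164 + 0.39201) = 1.43654.
True dip = arctan(1.43654) = 55.2°, dipping toward ESE (azimuth ≈ 116°).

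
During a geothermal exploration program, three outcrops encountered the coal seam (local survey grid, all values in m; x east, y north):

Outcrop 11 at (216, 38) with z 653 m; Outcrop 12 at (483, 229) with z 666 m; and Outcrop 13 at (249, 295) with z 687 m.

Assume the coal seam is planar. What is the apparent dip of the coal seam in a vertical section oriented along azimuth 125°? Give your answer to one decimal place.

Let the plane be z = a·x + b·y + c.
Outcrop 12−Outcrop 11: 267a + 191b = 13;  Outcrop 13−Outcrop 11: 33a + 257b = 34.
Solving gives a = −0.05060, b = 0.13879.
Unit vector along 125° is (sin 125°, cos 125°) = (0.8192, -0.5736).
Slope in that direction = a·(0.8192) + b·(-0.5736) = −0.12105.
Apparent dip = arctan|0.12105| = 6.9° (true dip is 8.4°, so apparent ≤ true as expected).

6.9°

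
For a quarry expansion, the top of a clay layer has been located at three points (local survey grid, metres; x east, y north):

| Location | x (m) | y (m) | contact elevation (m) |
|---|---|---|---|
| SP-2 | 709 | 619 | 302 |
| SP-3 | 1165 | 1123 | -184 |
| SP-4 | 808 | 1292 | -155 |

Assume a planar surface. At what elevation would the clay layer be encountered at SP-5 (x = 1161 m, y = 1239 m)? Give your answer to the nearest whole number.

-255 m

Two edge vectors: SP-2→SP-3 = (456, 504, -486), SP-2→SP-4 = (99, 673, -457).
Normal n = (SP-2→SP-3) × (SP-2→SP-4) = (96750, 160278, 256992).
So ∂z/∂x = −n_x/n_z = −0.37647 and ∂z/∂y = −n_y/n_z = −0.62367.
Intercept c from SP-2: 302 + 266.92 + 386.05 = 954.97.
At (1161, 1239): z = −437.1 − 772.7 + 954.97 = -254.8 m.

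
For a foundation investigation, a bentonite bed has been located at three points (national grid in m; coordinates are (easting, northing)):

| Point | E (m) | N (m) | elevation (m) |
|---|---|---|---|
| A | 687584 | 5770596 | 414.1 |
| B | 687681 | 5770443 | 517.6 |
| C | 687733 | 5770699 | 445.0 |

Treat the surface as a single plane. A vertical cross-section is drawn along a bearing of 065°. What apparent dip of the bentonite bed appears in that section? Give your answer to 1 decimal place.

14.9°

Let the plane be z = a·E + b·N + c.
B−A: 97a − 153b = 103.5;  C−A: 149a + 103b = 30.9.
Solving gives a = 0.46932, b = −0.37893.
Unit vector along 065° is (sin 65°, cos 65°) = (0.9063, 0.4226).
Slope in that direction = a·(0.9063) + b·(0.4226) = 0.26521.
Apparent dip = arctan|0.26521| = 14.9° (true dip is 31.1°, so apparent ≤ true as expected).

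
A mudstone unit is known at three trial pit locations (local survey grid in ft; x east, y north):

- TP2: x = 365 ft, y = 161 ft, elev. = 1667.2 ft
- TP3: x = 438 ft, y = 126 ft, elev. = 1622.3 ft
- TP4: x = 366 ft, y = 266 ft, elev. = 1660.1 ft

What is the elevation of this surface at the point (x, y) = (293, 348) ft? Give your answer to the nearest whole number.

Two edge vectors: TP2→TP3 = (73, -35, -44.9), TP2→TP4 = (1, 105, -7.1).
Normal n = (TP2→TP3) × (TP2→TP4) = (4963, 473.4, 7700).
So ∂z/∂x = −n_x/n_z = −0.64455 and ∂z/∂y = −n_y/n_z = −0.06148.
Intercept c from TP2: 1667.2 + 235.26 + 9.90 = 1912.36.
At (293, 348): z = −188.9 − 21.4 + 1912.36 = 1702.1 ft.

1702 ft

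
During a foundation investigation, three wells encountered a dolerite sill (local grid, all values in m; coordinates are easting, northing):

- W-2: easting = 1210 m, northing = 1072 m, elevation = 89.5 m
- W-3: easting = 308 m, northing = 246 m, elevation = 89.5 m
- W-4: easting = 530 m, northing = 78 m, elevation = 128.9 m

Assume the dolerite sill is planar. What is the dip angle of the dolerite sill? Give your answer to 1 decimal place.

8.2°

Let the plane be z = a·easting + b·northing + c.
W-3−W-2: −902a − 826b = 0;  W-4−W-2: −680a − 994b = 39.4.
Solving gives a = 0.09717, b = −0.10612.
Gradient magnitude |∇z| = √(a² + b²) = √(0.00944 + 0.01126) = 0.14389.
True dip = arctan(0.14389) = 8.2°, dipping toward NW (azimuth ≈ 318°).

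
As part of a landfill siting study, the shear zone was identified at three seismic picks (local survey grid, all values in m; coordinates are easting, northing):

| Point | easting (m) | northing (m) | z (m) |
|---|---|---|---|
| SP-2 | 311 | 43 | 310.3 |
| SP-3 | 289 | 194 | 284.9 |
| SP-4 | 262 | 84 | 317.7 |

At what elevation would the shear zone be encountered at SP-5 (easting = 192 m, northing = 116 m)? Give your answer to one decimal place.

Two edge vectors: SP-2→SP-3 = (-22, 151, -25.4), SP-2→SP-4 = (-49, 41, 7.4).
Normal n = (SP-2→SP-3) × (SP-2→SP-4) = (2158.8, 1407.4, 6497).
So ∂z/∂easting = −n_x/n_z = −0.33228 and ∂z/∂northing = −n_y/n_z = −0.21662.
Intercept c from SP-2: 310.3 + 103.34 + 9.31 = 422.95.
At (192, 116): z = −63.8 − 25.1 + 422.95 = 334.0 m.

334.0 m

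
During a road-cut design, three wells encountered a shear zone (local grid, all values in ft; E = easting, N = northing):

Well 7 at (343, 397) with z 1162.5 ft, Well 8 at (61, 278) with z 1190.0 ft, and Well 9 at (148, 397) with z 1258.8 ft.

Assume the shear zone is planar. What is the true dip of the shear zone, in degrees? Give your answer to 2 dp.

Let the plane be z = a·E + b·N + c.
Well 8−Well 7: −282a − 119b = 27.5;  Well 9−Well 7: −195a + 0b = 96.3.
Solving gives a = −0.49385, b = 0.93920.
Gradient magnitude |∇z| = √(a² + b²) = √(0.24388 + 0.88209) = 1.06112.
True dip = arctan(1.06112) = 46.70°, dipping toward SSE (azimuth ≈ 152°).

46.70°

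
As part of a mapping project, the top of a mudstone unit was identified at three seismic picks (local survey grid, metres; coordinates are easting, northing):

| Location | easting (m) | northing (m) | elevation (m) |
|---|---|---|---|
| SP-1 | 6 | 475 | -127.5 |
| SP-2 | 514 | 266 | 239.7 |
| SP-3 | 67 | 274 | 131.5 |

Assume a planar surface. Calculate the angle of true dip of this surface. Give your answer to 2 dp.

51.15°

Let the plane be z = a·easting + b·northing + c.
SP-2−SP-1: 508a − 209b = 367.2;  SP-3−SP-1: 61a − 201b = 259.
Solving gives a = 0.22019, b = −1.22173.
Gradient magnitude |∇z| = √(a² + b²) = √(0.04848 + 1.49263) = 1.24142.
True dip = arctan(1.24142) = 51.15°, dipping toward N (azimuth ≈ 350°).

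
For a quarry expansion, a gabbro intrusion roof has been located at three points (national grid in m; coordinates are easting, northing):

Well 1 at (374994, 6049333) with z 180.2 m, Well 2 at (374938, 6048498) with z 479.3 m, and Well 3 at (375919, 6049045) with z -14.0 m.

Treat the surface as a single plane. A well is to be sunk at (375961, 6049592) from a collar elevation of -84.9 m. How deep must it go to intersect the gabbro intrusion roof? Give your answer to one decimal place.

126.7 m

Two edge vectors: Well 1→Well 2 = (-56, -835, 299.1), Well 1→Well 3 = (925, -288, -194.2).
Normal n = (Well 1→Well 2) × (Well 1→Well 3) = (248297.8, 265792.3, 788503).
So ∂z/∂easting = −n_x/n_z = −0.314897724 and ∂z/∂northing = −n_y/n_z = −0.337084704.
Intercept c from Well 1: 180.2 + 118084.76 + 2039137.62 = 2157402.58.
At (375961, 6049592): z_contact = −118389.26 − 2039224.93 + 2157402.58 = -211.61 m.
Depth below ground = -84.9 − (-211.61) = 126.7 m.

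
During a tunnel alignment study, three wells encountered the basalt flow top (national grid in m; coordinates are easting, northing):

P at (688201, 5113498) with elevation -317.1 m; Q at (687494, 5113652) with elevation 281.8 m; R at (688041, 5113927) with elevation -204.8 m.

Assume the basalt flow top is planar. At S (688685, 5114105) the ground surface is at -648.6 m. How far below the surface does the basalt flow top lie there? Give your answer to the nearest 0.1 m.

Let the plane be z = a·easting + b·northing + c.
Q−P: −707a + 154b = 598.9;  R−P: −160a + 429b = 112.3.
Solving gives a = −0.859941578, b = −0.058952570.
Then c = -317.1 − a·688201 − b·5113498 = 892949.40.
At (688685, 5114105): z_contact = −592228.87 − 301489.63 + 892949.40 = -769.10 m.
Depth below ground = -648.6 − (-769.10) = 120.5 m.

120.5 m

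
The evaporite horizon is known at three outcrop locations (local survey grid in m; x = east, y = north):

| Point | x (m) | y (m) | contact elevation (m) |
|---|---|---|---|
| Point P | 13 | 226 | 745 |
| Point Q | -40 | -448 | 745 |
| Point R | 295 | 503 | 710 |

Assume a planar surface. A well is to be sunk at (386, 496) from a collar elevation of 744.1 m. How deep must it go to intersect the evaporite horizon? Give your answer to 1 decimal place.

Two edge vectors: Point P→Point Q = (-53, -674, 0), Point P→Point R = (282, 277, -35).
Normal n = (Point P→Point Q) × (Point P→Point R) = (23590, -1855, 175387).
So ∂z/∂x = −n_x/n_z = −0.13450 and ∂z/∂y = −n_y/n_z = 0.01058.
Intercept c from Point P: 745 + 1.75 − 2.39 = 744.36.
At (386, 496): z_contact = −51.92 + 5.25 + 744.36 = 697.69 m.
Depth below ground = 744.1 − 697.69 = 46.4 m.

46.4 m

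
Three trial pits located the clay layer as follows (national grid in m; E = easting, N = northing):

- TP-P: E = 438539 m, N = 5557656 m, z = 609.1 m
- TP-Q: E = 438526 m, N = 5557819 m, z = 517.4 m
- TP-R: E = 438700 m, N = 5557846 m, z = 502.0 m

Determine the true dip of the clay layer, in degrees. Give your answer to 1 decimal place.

Two edge vectors: TP-P→TP-Q = (-13, 163, -91.7), TP-P→TP-R = (161, 190, -107.1).
Normal n = (TP-P→TP-Q) × (TP-P→TP-R) = (-34.3, -16156, -28713).
So ∂z/∂E = −n_x/n_z = −0.00119 and ∂z/∂N = −n_y/n_z = −0.56267.
Gradient magnitude |∇z| = √(a² + b²) = √(0.00000 + 0.31660) = 0.56267.
True dip = arctan(0.56267) = 29.4°, dipping toward N (azimuth ≈ 000°).

29.4°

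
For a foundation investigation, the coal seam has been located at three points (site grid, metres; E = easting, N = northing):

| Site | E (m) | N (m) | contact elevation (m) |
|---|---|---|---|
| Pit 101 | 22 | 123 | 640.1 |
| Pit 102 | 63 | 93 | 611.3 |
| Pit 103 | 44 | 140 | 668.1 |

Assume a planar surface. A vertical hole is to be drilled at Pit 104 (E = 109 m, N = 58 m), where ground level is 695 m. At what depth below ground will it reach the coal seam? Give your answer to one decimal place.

117.8 m

Two edge vectors: Pit 101→Pit 102 = (41, -30, -28.8), Pit 101→Pit 103 = (22, 17, 28).
Normal n = (Pit 101→Pit 102) × (Pit 101→Pit 103) = (-350.4, -1781.6, 1357).
So ∂z/∂E = −n_x/n_z = 0.25822 and ∂z/∂N = −n_y/n_z = 1.31290.
Intercept c from Pit 101: 640.1 − 5.68 − 161.49 = 472.93.
At (109, 58): z_contact = 28.15 + 76.15 + 472.93 = 577.23 m.
Depth below ground = 695 − 577.23 = 117.8 m.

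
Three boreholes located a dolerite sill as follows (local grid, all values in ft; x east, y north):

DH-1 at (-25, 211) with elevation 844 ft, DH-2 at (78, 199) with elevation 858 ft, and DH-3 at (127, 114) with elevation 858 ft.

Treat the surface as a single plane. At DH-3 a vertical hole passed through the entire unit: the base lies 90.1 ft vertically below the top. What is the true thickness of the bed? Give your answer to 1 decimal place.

Two edge vectors: DH-1→DH-2 = (103, -12, 14), DH-1→DH-3 = (152, -97, 14).
Normal n = (DH-1→DH-2) × (DH-1→DH-3) = (1190, 686, -8167).
So ∂z/∂x = −n_x/n_z = 0.14571 and ∂z/∂y = −n_y/n_z = 0.08400.
|∇z| = √(a²+b²) = 0.16819, so dip δ = arctan(0.16819) = 9.55°.
True thickness = vertical thickness × cos δ = 90.1 × cos 9.55° = 88.9 ft.

88.9 ft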